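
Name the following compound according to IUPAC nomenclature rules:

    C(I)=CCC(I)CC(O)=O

3,6-diiodohex-5-enoic acid

Counting along the main chain through the –COOH group and the multiple bond gives 6 carbons: the parent is hexane.
The highest-priority functional group is a carboxylic acid (terminal –COOH), so the name ends in -oic acid.
There is one C=C double bond, indicated by the ending -ene.
Number the chain so that the carboxylic acid carbon is C-1 by definition.
This places the double bond between C-5 and C-6; iodo groups at C-3 and C-6.
Putting it together: 3,6-diiodohex-5-enoic acid.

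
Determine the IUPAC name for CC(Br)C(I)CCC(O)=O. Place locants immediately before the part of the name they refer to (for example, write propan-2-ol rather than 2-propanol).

Counting along the main chain through the –COOH group gives 6 carbons: the parent is hexane.
The principal characteristic group is a carboxylic acid (terminal –COOH), named with the suffix -oic acid.
Number the chain so that the carboxylic acid carbon is C-1 by definition.
With this numbering: a bromo group at C-5; an iodo group at C-4.
Prefixes are listed alphabetically: bromo, iodo.
The name is 5-bromo-4-iodohexanoic acid.

5-bromo-4-iodohexanoic acid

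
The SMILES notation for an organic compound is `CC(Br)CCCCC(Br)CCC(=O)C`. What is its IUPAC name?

5,10-dibromoundecan-2-one

The longest chain bearing the carbonyl is 11 carbons long (undecane).
A ketone (C=O on an internal carbon) is the principal characteristic group, giving the suffix -one.
Choose the numbering such that numbering from this end puts the carbonyl group at C-2 rather than C-10.
This places the carbonyl at C-2; bromo groups at C-5 and C-10.
The name is 5,10-dibromoundecan-2-one.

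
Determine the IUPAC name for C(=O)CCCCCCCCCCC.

The longest carbon chain that includes the –CHO group has 12 carbons, so the parent hydride is dodecane.
The highest-priority functional group is an aldehyde (terminal –CHO), so the name ends in -al.
Choose the numbering such that the aldehyde carbon is C-1 by definition.
Putting it together: dodecanal.

dodecanal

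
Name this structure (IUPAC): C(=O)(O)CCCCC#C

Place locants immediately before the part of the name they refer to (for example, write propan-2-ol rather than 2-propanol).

The longest carbon chain that includes the –COOH group and the multiple bond has 7 carbons, so the parent hydride is heptane.
The highest-priority functional group is a carboxylic acid (terminal –COOH), so the name ends in -oic acid.
There is one C≡C triple bond, indicated by the ending -yne.
The numbering direction is chosen so that the carboxylic acid carbon is C-1 by definition.
That gives the triple bond between C-6 and C-7.
The name is hept-6-ynoic acid.

hept-6-ynoic acid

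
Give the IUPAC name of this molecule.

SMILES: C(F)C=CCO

The longest carbon chain that includes the –OH group and the multiple bond has 4 carbons, so the parent hydride is butane.
An alcohol (–OH) is the principal characteristic group, giving the suffix -ol.
A C=C double bond in the chain gives the infix -ene-.
Choose the numbering such that numbering from this end puts the hydroxyl group at C-1 rather than C-4.
With this numbering: the hydroxyl at C-1; the double bond between C-2 and C-3; a fluoro group at C-4.
Putting it together: 4-fluorobut-2-en-1-ol.

4-fluorobut-2-en-1-ol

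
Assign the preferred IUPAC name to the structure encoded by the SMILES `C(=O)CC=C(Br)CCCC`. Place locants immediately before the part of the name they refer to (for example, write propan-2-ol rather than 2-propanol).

Counting along the main chain through the –CHO group and the multiple bond gives 8 carbons: the parent is octane.
An aldehyde (terminal –CHO) is the principal characteristic group, giving the suffix -al.
A C=C double bond in the chain gives the infix -ene-.
Choose the numbering such that the aldehyde carbon is C-1 by definition.
This places the double bond between C-3 and C-4; a bromo group at C-4.
Assembling the pieces gives 4-bromooct-3-enal.

4-bromooct-3-enal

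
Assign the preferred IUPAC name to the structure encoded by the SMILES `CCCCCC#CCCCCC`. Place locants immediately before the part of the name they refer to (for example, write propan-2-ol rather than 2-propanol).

Counting along the main chain through the multiple bond gives 12 carbons: the parent is dodecane.
There is one C≡C triple bond, indicated by the ending -yne.
The molecule is symmetric, so either numbering direction gives the same locants.
With this numbering: the triple bond between C-6 and C-7.
The name is dodec-6-yne.

dodec-6-yne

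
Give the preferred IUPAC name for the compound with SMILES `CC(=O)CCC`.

Counting along the main chain through the carbonyl gives 5 carbons: the parent is pentane.
The principal characteristic group is a ketone (C=O on an internal carbon), named with the suffix -one.
Number the chain so that numbering from this end puts the carbonyl group at C-2 rather than C-4.
That gives the carbonyl at C-2.
The name is pentan-2-one.

pentan-2-one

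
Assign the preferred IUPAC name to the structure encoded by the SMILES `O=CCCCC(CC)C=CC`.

5-ethyloct-6-enal

Counting along the main chain through the –CHO group and the multiple bond gives 8 carbons: the parent is octane.
An aldehyde (terminal –CHO) is the principal characteristic group, giving the suffix -al.
A C=C double bond in the chain gives the infix -ene-.
Number the chain so that the aldehyde carbon is C-1 by definition.
This places the double bond between C-6 and C-7; an ethyl group at C-5.
Assembling the pieces gives 5-ethyloct-6-enal.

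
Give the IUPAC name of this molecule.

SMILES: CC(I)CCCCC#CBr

1-bromo-7-iodooct-1-yne

Counting along the main chain through the multiple bond gives 8 carbons: the parent is octane.
The chain contains a C≡C triple bond, so the unsaturation ending is -yne.
The numbering direction is chosen so that numbering from this end puts the triple bond at C-1 rather than C-7.
That gives the triple bond between C-1 and C-2; a bromo group at C-1; an iodo group at C-7.
Substituent prefixes are cited in alphabetical order (multiplying prefixes like di-/tri- are ignored for ordering).
Assembling the pieces gives 1-bromo-7-iodooct-1-yne.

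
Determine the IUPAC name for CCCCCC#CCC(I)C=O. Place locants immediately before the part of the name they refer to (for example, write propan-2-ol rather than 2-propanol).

The longest chain bearing the –CHO group and the multiple bond is 10 carbons long (decane).
An aldehyde (terminal –CHO) is the principal characteristic group, giving the suffix -al.
There is one C≡C triple bond, indicated by the ending -yne.
The numbering direction is chosen so that the aldehyde carbon is C-1 by definition.
This places the triple bond between C-4 and C-5; an iodo group at C-2.
The name is 2-iododec-4-ynal.

2-iododec-4-ynal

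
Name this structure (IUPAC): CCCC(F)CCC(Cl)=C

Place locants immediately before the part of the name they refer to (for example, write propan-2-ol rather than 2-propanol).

The longest carbon chain that includes the multiple bond has 8 carbons, so the parent hydride is octane.
A C=C double bond in the chain gives the infix -ene-.
Choose the numbering such that numbering from this end puts the double bond at C-1 rather than C-7.
That gives the double bond between C-1 and C-2; a chloro group at C-2; a fluoro group at C-5.
Prefixes are listed alphabetically: chloro, fluoro.
The name is 2-chloro-5-fluorooct-1-ene.

2-chloro-5-fluorooct-1-ene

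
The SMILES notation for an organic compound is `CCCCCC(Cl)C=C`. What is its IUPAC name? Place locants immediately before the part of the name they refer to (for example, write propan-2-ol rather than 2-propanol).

The longest carbon chain that includes the multiple bond has 8 carbons, so the parent hydride is octane.
A C=C double bond in the chain gives the infix -ene-.
The numbering direction is chosen so that numbering from this end puts the double bond at C-1 rather than C-7.
With this numbering: the double bond between C-1 and C-2; a chloro group at C-3.
Assembling the pieces gives 3-chlorooct-1-ene.

3-chlorooct-1-ene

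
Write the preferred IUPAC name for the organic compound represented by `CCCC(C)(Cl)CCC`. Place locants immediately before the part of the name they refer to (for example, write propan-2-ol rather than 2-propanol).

4-chloro-4-methylheptane

The longest carbon chain is 7 atoms: the parent is heptane.
Numbering from either end gives identical locants here.
This places a chloro group at C-4; a methyl group at C-4.
The substituents are ordered alphabetically, ignoring any di-/tri- multipliers.
The name is 4-chloro-4-methylheptane.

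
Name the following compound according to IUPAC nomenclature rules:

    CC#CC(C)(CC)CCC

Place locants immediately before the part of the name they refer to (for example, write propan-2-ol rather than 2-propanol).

4-ethyl-4-methylhept-2-yne

The longest carbon chain that includes the multiple bond has 7 carbons, so the parent hydride is heptane.
There is one C≡C triple bond, indicated by the ending -yne.
Number the chain so that numbering from this end puts the triple bond at C-2 rather than C-5.
That gives the triple bond between C-2 and C-3; an ethyl group at C-4; a methyl group at C-4.
The substituents are ordered alphabetically, ignoring any di-/tri- multipliers.
The name is 4-ethyl-4-methylhept-2-yne.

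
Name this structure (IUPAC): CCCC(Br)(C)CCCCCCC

4-bromo-4-methylundecane

The parent chain contains 11 carbons (undecane).
Choose the numbering such that the substituent locant set {4,4} is lower than {8,8} at the first point of difference.
This places a bromo group at C-4; a methyl group at C-4.
Substituent prefixes are cited in alphabetical order (multiplying prefixes like di-/tri- are ignored for ordering).
Putting it together: 4-bromo-4-methylundecane.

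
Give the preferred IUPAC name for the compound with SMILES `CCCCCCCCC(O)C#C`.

The longest chain bearing the –OH group and the multiple bond is 11 carbons long (undecane).
The highest-priority functional group is an alcohol (–OH), so the name ends in -ol.
There is one C≡C triple bond, indicated by the ending -yne.
Choose the numbering such that numbering from this end puts the hydroxyl group at C-3 rather than C-9.
That gives the hydroxyl at C-3; the triple bond between C-1 and C-2.
Putting it together: undec-1-yn-3-ol.

undec-1-yn-3-ol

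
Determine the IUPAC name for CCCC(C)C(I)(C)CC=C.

4-iodo-4,5-dimethyloct-1-ene

Counting along the main chain through the multiple bond gives 8 carbons: the parent is octane.
There is one C=C double bond, indicated by the ending -ene.
Number the chain so that numbering from this end puts the double bond at C-1 rather than C-7.
With this numbering: the double bond between C-1 and C-2; an iodo group at C-4; methyl groups at C-4 and C-5.
The substituents are ordered alphabetically, ignoring any di-/tri- multipliers.
Assembling the pieces gives 4-iodo-4,5-dimethyloct-1-ene.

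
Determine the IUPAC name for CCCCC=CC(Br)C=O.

2-bromooct-3-enal

The longest chain bearing the –CHO group and the multiple bond is 8 carbons long (octane).
The principal characteristic group is an aldehyde (terminal –CHO), named with the suffix -al.
The chain contains a C=C double bond, so the unsaturation ending is -ene.
Number the chain so that the aldehyde carbon is C-1 by definition.
With this numbering: the double bond between C-3 and C-4; a bromo group at C-2.
Assembling the pieces gives 2-bromooct-3-enal.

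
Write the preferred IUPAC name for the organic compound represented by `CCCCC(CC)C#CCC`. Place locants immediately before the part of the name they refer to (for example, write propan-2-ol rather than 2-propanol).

5-ethylnon-3-yne

Counting along the main chain through the multiple bond gives 9 carbons: the parent is nonane.
The chain contains a C≡C triple bond, so the unsaturation ending is -yne.
The numbering direction is chosen so that numbering from this end puts the triple bond at C-3 rather than C-6.
That gives the triple bond between C-3 and C-4; an ethyl group at C-5.
Assembling the pieces gives 5-ethylnon-3-yne.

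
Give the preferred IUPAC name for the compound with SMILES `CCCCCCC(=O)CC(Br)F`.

1-bromo-1-fluorononan-3-one

The longest carbon chain that includes the carbonyl has 9 carbons, so the parent hydride is nonane.
The highest-priority functional group is a ketone (C=O on an internal carbon), so the name ends in -one.
The numbering direction is chosen so that numbering from this end puts the carbonyl group at C-3 rather than C-7.
This places the carbonyl at C-3; a bromo group at C-1; a fluoro group at C-1.
Substituent prefixes are cited in alphabetical order (multiplying prefixes like di-/tri- are ignored for ordering).
Assembling the pieces gives 1-bromo-1-fluorononan-3-one.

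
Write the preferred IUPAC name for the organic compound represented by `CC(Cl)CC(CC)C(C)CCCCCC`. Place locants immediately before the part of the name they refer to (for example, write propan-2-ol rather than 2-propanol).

The parent chain contains 11 carbons (undecane).
Number the chain so that the substituent locant set {2,4,5} is lower than {7,8,10} at the first point of difference.
With this numbering: a chloro group at C-2; an ethyl group at C-4; a methyl group at C-5.
Prefixes are listed alphabetically: chloro, ethyl, methyl.
Assembling the pieces gives 2-chloro-4-ethyl-5-methylundecane.

2-chloro-4-ethyl-5-methylundecane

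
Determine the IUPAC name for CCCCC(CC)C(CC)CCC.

The parent chain contains 9 carbons (nonane).
Number the chain so that the substituent locant set {4,5} is lower than {5,6} at the first point of difference.
This places ethyl groups at C-4 and C-5.
Putting it together: 4,5-diethylnonane.

4,5-diethylnonane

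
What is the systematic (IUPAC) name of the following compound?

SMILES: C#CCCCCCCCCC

Counting along the main chain through the multiple bond gives 11 carbons: the parent is undecane.
There is one C≡C triple bond, indicated by the ending -yne.
Number the chain so that numbering from this end puts the triple bond at C-1 rather than C-10.
With this numbering: the triple bond between C-1 and C-2.
Putting it together: undec-1-yne.

undec-1-yne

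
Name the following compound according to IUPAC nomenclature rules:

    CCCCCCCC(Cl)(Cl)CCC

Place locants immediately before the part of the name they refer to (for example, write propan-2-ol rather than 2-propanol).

The parent chain contains 11 carbons (undecane).
Choose the numbering such that the substituent locant set {4,4} is lower than {8,8} at the first point of difference.
With this numbering: two chloro groups at C-4.
Assembling the pieces gives 4,4-dichloroundecane.

4,4-dichloroundecane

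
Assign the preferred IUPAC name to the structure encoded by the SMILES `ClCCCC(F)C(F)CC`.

1-chloro-4,5-difluoroheptane

The parent chain contains 7 carbons (heptane).
Number the chain so that the substituent locant set {1,4,5} is lower than {3,4,7} at the first point of difference.
This places a chloro group at C-1; fluoro groups at C-4 and C-5.
Prefixes are listed alphabetically: chloro, fluoro.
Assembling the pieces gives 1-chloro-4,5-difluoroheptane.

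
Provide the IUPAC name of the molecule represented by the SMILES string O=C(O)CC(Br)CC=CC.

3-bromohept-5-enoic acid

Counting along the main chain through the –COOH group and the multiple bond gives 7 carbons: the parent is heptane.
The principal characteristic group is a carboxylic acid (terminal –COOH), named with the suffix -oic acid.
A C=C double bond in the chain gives the infix -ene-.
Number the chain so that the carboxylic acid carbon is C-1 by definition.
That gives the double bond between C-5 and C-6; a bromo group at C-3.
Putting it together: 3-bromohept-5-enoic acid.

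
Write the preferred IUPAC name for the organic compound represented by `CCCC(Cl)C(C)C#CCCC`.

7-chloro-6-methyldec-4-yne

The longest chain bearing the multiple bond is 10 carbons long (decane).
There is one C≡C triple bond, indicated by the ending -yne.
The numbering direction is chosen so that numbering from this end puts the triple bond at C-4 rather than C-6.
With this numbering: the triple bond between C-4 and C-5; a chloro group at C-7; a methyl group at C-6.
The substituents are ordered alphabetically, ignoring any di-/tri- multipliers.
The name is 7-chloro-6-methyldec-4-yne.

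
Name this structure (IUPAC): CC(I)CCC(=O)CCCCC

2-iododecan-5-one

Counting along the main chain through the carbonyl gives 10 carbons: the parent is decane.
The principal characteristic group is a ketone (C=O on an internal carbon), named with the suffix -one.
The numbering direction is chosen so that numbering from this end puts the carbonyl group at C-5 rather than C-6.
This places the carbonyl at C-5; an iodo group at C-2.
The name is 2-iododecan-5-one.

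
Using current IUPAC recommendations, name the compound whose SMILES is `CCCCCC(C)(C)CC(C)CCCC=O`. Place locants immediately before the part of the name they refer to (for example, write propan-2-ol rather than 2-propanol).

5,7,7-trimethyldodecanal

The longest carbon chain that includes the –CHO group has 12 carbons, so the parent hydride is dodecane.
The highest-priority functional group is an aldehyde (terminal –CHO), so the name ends in -al.
The numbering direction is chosen so that the aldehyde carbon is C-1 by definition.
With this numbering: methyl groups at C-5 and C-7 (×2).
The name is 5,7,7-trimethyldodecanal.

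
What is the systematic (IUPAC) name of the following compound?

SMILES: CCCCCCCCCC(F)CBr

The parent chain contains 11 carbons (undecane).
Choose the numbering such that the substituent locant set {1,2} is lower than {10,11} at the first point of difference.
That gives a bromo group at C-1; a fluoro group at C-2.
The substituents are ordered alphabetically, ignoring any di-/tri- multipliers.
Putting it together: 1-bromo-2-fluoroundecane.

1-bromo-2-fluoroundecane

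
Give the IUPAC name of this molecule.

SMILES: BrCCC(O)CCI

1-bromo-5-iodopentan-3-ol

The longest chain bearing the –OH group is 5 carbons long (pentane).
An alcohol (–OH) is the principal characteristic group, giving the suffix -ol.
The numbering direction is chosen so that the locant sets are identical either way, so the alphabetically earlier bromo substituent takes the lower locant (1 rather than 5).
This places the hydroxyl at C-3; a bromo group at C-1; an iodo group at C-5.
Prefixes are listed alphabetically: bromo, iodo.
Assembling the pieces gives 1-bromo-5-iodopentan-3-ol.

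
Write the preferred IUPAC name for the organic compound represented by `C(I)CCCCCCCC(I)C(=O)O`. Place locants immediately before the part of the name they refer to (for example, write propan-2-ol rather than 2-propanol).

The longest carbon chain that includes the –COOH group has 10 carbons, so the parent hydride is decane.
The highest-priority functional group is a carboxylic acid (terminal –COOH), so the name ends in -oic acid.
Choose the numbering such that the carboxylic acid carbon is C-1 by definition.
This places iodo groups at C-2 and C-10.
Putting it together: 2,10-diiododecanoic acid.

2,10-diiododecanoic acid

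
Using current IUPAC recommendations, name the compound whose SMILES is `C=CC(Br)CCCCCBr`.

3,8-dibromooct-1-ene

The longest carbon chain that includes the multiple bond has 8 carbons, so the parent hydride is octane.
A C=C double bond in the chain gives the infix -ene-.
Number the chain so that numbering from this end puts the double bond at C-1 rather than C-7.
This places the double bond between C-1 and C-2; bromo groups at C-3 and C-8.
Putting it together: 3,8-dibromooct-1-ene.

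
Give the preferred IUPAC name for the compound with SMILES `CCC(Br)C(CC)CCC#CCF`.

The longest chain bearing the multiple bond is 9 carbons long (nonane).
A C≡C triple bond in the chain gives the infix -yne-.
The numbering direction is chosen so that numbering from this end puts the triple bond at C-2 rather than C-7.
This places the triple bond between C-2 and C-3; a bromo group at C-7; an ethyl group at C-6; a fluoro group at C-1.
Prefixes are listed alphabetically: bromo, ethyl, fluoro.
Assembling the pieces gives 7-bromo-6-ethyl-1-fluoronon-2-yne.

7-bromo-6-ethyl-1-fluoronon-2-yne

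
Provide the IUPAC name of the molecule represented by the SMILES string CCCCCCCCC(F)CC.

3-fluoroundecane

The longest continuous carbon chain has 11 atoms, so the parent hydride is undecane.
Number the chain so that the substituent locant set {3} is lower than {9} at the first point of difference.
This places a fluoro group at C-3.
Assembling the pieces gives 3-fluoroundecane.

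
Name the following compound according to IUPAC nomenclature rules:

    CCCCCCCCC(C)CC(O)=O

The longest carbon chain that includes the –COOH group has 11 carbons, so the parent hydride is undecane.
The principal characteristic group is a carboxylic acid (terminal –COOH), named with the suffix -oic acid.
The numbering direction is chosen so that the carboxylic acid carbon is C-1 by definition.
This places a methyl group at C-3.
Putting it together: 3-methylundecanoic acid.

3-methylundecanoic acid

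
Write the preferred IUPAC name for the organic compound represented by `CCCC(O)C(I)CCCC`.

5-iodononan-4-ol

The longest chain bearing the –OH group is 9 carbons long (nonane).
The highest-priority functional group is an alcohol (–OH), so the name ends in -ol.
Choose the numbering such that numbering from this end puts the hydroxyl group at C-4 rather than C-6.
That gives the hydroxyl at C-4; an iodo group at C-5.
The name is 5-iodononan-4-ol.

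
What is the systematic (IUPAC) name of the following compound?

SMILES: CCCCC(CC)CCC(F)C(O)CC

7-ethyl-4-fluoroundecan-3-ol

The longest carbon chain that includes the –OH group has 11 carbons, so the parent hydride is undecane.
An alcohol (–OH) is the principal characteristic group, giving the suffix -ol.
Number the chain so that numbering from this end puts the hydroxyl group at C-3 rather than C-9.
With this numbering: the hydroxyl at C-3; an ethyl group at C-7; a fluoro group at C-4.
Prefixes are listed alphabetically: ethyl, fluoro.
Assembling the pieces gives 7-ethyl-4-fluoroundecan-3-ol.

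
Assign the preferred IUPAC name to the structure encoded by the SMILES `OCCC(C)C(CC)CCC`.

4-ethyl-3-methylheptan-1-ol

The longest chain bearing the –OH group is 7 carbons long (heptane).
The principal characteristic group is an alcohol (–OH), named with the suffix -ol.
Number the chain so that numbering from this end puts the hydroxyl group at C-1 rather than C-7.
That gives the hydroxyl at C-1; an ethyl group at C-4; a methyl group at C-3.
Substituent prefixes are cited in alphabetical order (multiplying prefixes like di-/tri- are ignored for ordering).
Assembling the pieces gives 4-ethyl-3-methylheptan-1-ol.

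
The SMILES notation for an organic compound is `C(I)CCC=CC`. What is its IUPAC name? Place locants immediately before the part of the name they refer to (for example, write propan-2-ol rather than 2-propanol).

The longest carbon chain that includes the multiple bond has 6 carbons, so the parent hydride is hexane.
The chain contains a C=C double bond, so the unsaturation ending is -ene.
Choose the numbering such that numbering from this end puts the double bond at C-2 rather than C-4.
With this numbering: the double bond between C-2 and C-3; an iodo group at C-6.
Putting it together: 6-iodohex-2-ene.

6-iodohex-2-ene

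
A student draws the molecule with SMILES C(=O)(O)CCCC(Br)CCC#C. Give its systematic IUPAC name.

Counting along the main chain through the –COOH group and the multiple bond gives 9 carbons: the parent is nonane.
The highest-priority functional group is a carboxylic acid (terminal –COOH), so the name ends in -oic acid.
A C≡C triple bond in the chain gives the infix -yne-.
Number the chain so that the carboxylic acid carbon is C-1 by definition.
With this numbering: the triple bond between C-8 and C-9; a bromo group at C-5.
The name is 5-bromonon-8-ynoic acid.

5-bromonon-8-ynoic acid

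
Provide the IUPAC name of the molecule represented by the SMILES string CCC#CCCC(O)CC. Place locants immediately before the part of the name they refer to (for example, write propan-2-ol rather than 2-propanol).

non-6-yn-3-ol

The longest chain bearing the –OH group and the multiple bond is 9 carbons long (nonane).
The highest-priority functional group is an alcohol (–OH), so the name ends in -ol.
The chain contains a C≡C triple bond, so the unsaturation ending is -yne.
Choose the numbering such that numbering from this end puts the hydroxyl group at C-3 rather than C-7.
That gives the hydroxyl at C-3; the triple bond between C-6 and C-7.
The name is non-6-yn-3-ol.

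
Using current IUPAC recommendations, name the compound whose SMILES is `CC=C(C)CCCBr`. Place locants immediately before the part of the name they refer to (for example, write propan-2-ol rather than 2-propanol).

6-bromo-3-methylhex-2-ene

The longest chain bearing the multiple bond is 6 carbons long (hexane).
The chain contains a C=C double bond, so the unsaturation ending is -ene.
Number the chain so that numbering from this end puts the double bond at C-2 rather than C-4.
This places the double bond between C-2 and C-3; a bromo group at C-6; a methyl group at C-3.
The substituents are ordered alphabetically, ignoring any di-/tri- multipliers.
Assembling the pieces gives 6-bromo-3-methylhex-2-ene.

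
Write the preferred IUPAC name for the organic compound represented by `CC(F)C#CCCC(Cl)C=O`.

The longest chain bearing the –CHO group and the multiple bond is 8 carbons long (octane).
An aldehyde (terminal –CHO) is the principal characteristic group, giving the suffix -al.
The chain contains a C≡C triple bond, so the unsaturation ending is -yne.
The numbering direction is chosen so that the aldehyde carbon is C-1 by definition.
With this numbering: the triple bond between C-5 and C-6; a chloro group at C-2; a fluoro group at C-7.
Substituent prefixes are cited in alphabetical order (multiplying prefixes like di-/tri- are ignored for ordering).
The name is 2-chloro-7-fluorooct-5-ynal.

2-chloro-7-fluorooct-5-ynal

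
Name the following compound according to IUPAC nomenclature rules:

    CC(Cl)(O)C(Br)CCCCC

3-bromo-2-chlorooctan-2-ol

The longest carbon chain that includes the –OH group has 8 carbons, so the parent hydride is octane.
The principal characteristic group is an alcohol (–OH), named with the suffix -ol.
The numbering direction is chosen so that numbering from this end puts the hydroxyl group at C-2 rather than C-7.
That gives the hydroxyl at C-2; a bromo group at C-3; a chloro group at C-2.
Prefixes are listed alphabetically: bromo, chloro.
Putting it together: 3-bromo-2-chlorooctan-2-ol.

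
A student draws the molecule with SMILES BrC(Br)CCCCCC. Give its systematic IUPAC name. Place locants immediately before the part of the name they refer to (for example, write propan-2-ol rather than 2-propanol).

1,1-dibromoheptane

The longest carbon chain is 7 atoms: the parent is heptane.
Number the chain so that the substituent locant set {1,1} is lower than {7,7} at the first point of difference.
With this numbering: two bromo groups at C-1.
Putting it together: 1,1-dibromoheptane.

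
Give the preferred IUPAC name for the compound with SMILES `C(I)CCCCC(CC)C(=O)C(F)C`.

Counting along the main chain through the carbonyl gives 9 carbons: the parent is nonane.
The principal characteristic group is a ketone (C=O on an internal carbon), named with the suffix -one.
Choose the numbering such that numbering from this end puts the carbonyl group at C-3 rather than C-7.
This places the carbonyl at C-3; an ethyl group at C-4; a fluoro group at C-2; an iodo group at C-9.
The substituents are ordered alphabetically, ignoring any di-/tri- multipliers.
Assembling the pieces gives 4-ethyl-2-fluoro-9-iodononan-3-one.

4-ethyl-2-fluoro-9-iodononan-3-one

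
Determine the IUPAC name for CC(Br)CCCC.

2-bromohexane

The longest continuous carbon chain has 6 atoms, so the parent hydride is hexane.
Number the chain so that the substituent locant set {2} is lower than {5} at the first point of difference.
With this numbering: a bromo group at C-2.
Assembling the pieces gives 2-bromohexane.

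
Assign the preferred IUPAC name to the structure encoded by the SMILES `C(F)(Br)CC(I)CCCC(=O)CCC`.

10-bromo-10-fluoro-8-iododecan-4-one

The longest carbon chain that includes the carbonyl has 10 carbons, so the parent hydride is decane.
The principal characteristic group is a ketone (C=O on an internal carbon), named with the suffix -one.
Number the chain so that numbering from this end puts the carbonyl group at C-4 rather than C-7.
With this numbering: the carbonyl at C-4; a bromo group at C-10; a fluoro group at C-10; an iodo group at C-8.
Substituent prefixes are cited in alphabetical order (multiplying prefixes like di-/tri- are ignored for ordering).
Putting it together: 10-bromo-10-fluoro-8-iododecan-4-one.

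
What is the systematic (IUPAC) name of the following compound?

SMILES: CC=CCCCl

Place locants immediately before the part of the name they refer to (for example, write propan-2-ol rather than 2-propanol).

5-chloropent-2-ene

The longest carbon chain that includes the multiple bond has 5 carbons, so the parent hydride is pentane.
There is one C=C double bond, indicated by the ending -ene.
Choose the numbering such that numbering from this end puts the double bond at C-2 rather than C-3.
That gives the double bond between C-2 and C-3; a chloro group at C-5.
Putting it together: 5-chloropent-2-ene.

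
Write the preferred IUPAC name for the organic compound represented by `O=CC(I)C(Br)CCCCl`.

3-bromo-6-chloro-2-iodohexanal

Counting along the main chain through the –CHO group gives 6 carbons: the parent is hexane.
The highest-priority functional group is an aldehyde (terminal –CHO), so the name ends in -al.
Number the chain so that the aldehyde carbon is C-1 by definition.
With this numbering: a bromo group at C-3; a chloro group at C-6; an iodo group at C-2.
Substituent prefixes are cited in alphabetical order (multiplying prefixes like di-/tri- are ignored for ordering).
Putting it together: 3-bromo-6-chloro-2-iodohexanal.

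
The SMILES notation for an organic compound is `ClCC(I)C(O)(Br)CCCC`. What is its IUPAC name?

The longest carbon chain that includes the –OH group has 7 carbons, so the parent hydride is heptane.
The highest-priority functional group is an alcohol (–OH), so the name ends in -ol.
The numbering direction is chosen so that numbering from this end puts the hydroxyl group at C-3 rather than C-5.
That gives the hydroxyl at C-3; a bromo group at C-3; a chloro group at C-1; an iodo group at C-2.
Substituent prefixes are cited in alphabetical order (multiplying prefixes like di-/tri- are ignored for ordering).
Assembling the pieces gives 3-bromo-1-chloro-2-iodoheptan-3-ol.

3-bromo-1-chloro-2-iodoheptan-3-ol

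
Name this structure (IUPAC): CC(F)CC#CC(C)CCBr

1-bromo-7-fluoro-3-methyloct-4-yne

The longest chain bearing the multiple bond is 8 carbons long (octane).
There is one C≡C triple bond, indicated by the ending -yne.
Number the chain so that the substituent locant set {1,3,7} is lower than {2,6,8} at the first point of difference.
With this numbering: the triple bond between C-4 and C-5; a bromo group at C-1; a fluoro group at C-7; a methyl group at C-3.
The substituents are ordered alphabetically, ignoring any di-/tri- multipliers.
Assembling the pieces gives 1-bromo-7-fluoro-3-methyloct-4-yne.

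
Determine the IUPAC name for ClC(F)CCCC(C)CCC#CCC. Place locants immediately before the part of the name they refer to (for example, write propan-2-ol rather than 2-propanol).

The longest chain bearing the multiple bond is 11 carbons long (undecane).
The chain contains a C≡C triple bond, so the unsaturation ending is -yne.
Number the chain so that numbering from this end puts the triple bond at C-3 rather than C-8.
That gives the triple bond between C-3 and C-4; a chloro group at C-11; a fluoro group at C-11; a methyl group at C-7.
Prefixes are listed alphabetically: chloro, fluoro, methyl.
Putting it together: 11-chloro-11-fluoro-7-methylundec-3-yne.

11-chloro-11-fluoro-7-methylundec-3-yne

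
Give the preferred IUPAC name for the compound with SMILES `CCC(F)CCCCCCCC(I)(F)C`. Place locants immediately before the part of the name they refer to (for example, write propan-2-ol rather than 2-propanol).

2,10-difluoro-2-iodododecane

The longest carbon chain is 12 atoms: the parent is dodecane.
Number the chain so that the substituent locant set {2,2,10} is lower than {3,11,11} at the first point of difference.
That gives fluoro groups at C-2 and C-10; an iodo group at C-2.
The substituents are ordered alphabetically, ignoring any di-/tri- multipliers.
Putting it together: 2,10-difluoro-2-iodododecane.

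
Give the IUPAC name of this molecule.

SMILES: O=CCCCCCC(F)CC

The longest carbon chain that includes the –CHO group has 9 carbons, so the parent hydride is nonane.
The highest-priority functional group is an aldehyde (terminal –CHO), so the name ends in -al.
The numbering direction is chosen so that the aldehyde carbon is C-1 by definition.
That gives a fluoro group at C-7.
Putting it together: 7-fluorononanal.

7-fluorononanal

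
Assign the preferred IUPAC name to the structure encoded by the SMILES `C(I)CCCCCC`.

The longest carbon chain is 7 atoms: the parent is heptane.
Number the chain so that the substituent locant set {1} is lower than {7} at the first point of difference.
With this numbering: an iodo group at C-1.
The name is 1-iodoheptane.

1-iodoheptane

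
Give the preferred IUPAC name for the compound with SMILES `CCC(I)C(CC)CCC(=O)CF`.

Counting along the main chain through the carbonyl gives 8 carbons: the parent is octane.
The principal characteristic group is a ketone (C=O on an internal carbon), named with the suffix -one.
Choose the numbering such that numbering from this end puts the carbonyl group at C-2 rather than C-7.
That gives the carbonyl at C-2; an ethyl group at C-5; a fluoro group at C-1; an iodo group at C-6.
Prefixes are listed alphabetically: ethyl, fluoro, iodo.
Assembling the pieces gives 5-ethyl-1-fluoro-6-iodooctan-2-one.

5-ethyl-1-fluoro-6-iodooctan-2-one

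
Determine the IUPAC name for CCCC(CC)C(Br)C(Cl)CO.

The longest chain bearing the –OH group is 7 carbons long (heptane).
An alcohol (–OH) is the principal characteristic group, giving the suffix -ol.
Number the chain so that numbering from this end puts the hydroxyl group at C-1 rather than C-7.
This places the hydroxyl at C-1; a bromo group at C-3; a chloro group at C-2; an ethyl group at C-4.
Substituent prefixes are cited in alphabetical order (multiplying prefixes like di-/tri- are ignored for ordering).
Putting it together: 3-bromo-2-chloro-4-ethylheptan-1-ol.

3-bromo-2-chloro-4-ethylheptan-1-ol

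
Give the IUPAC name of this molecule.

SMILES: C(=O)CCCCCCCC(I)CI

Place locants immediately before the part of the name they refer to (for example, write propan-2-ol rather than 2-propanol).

The longest carbon chain that includes the –CHO group has 10 carbons, so the parent hydride is decane.
The principal characteristic group is an aldehyde (terminal –CHO), named with the suffix -al.
Number the chain so that the aldehyde carbon is C-1 by definition.
That gives iodo groups at C-9 and C-10.
The name is 9,10-diiododecanal.

9,10-diiododecanal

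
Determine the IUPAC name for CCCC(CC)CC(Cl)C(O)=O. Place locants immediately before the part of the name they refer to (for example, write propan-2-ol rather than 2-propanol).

2-chloro-4-ethylheptanoic acid

Counting along the main chain through the –COOH group gives 7 carbons: the parent is heptane.
The highest-priority functional group is a carboxylic acid (terminal –COOH), so the name ends in -oic acid.
Choose the numbering such that the carboxylic acid carbon is C-1 by definition.
This places a chloro group at C-2; an ethyl group at C-4.
Prefixes are listed alphabetically: chloro, ethyl.
Putting it together: 2-chloro-4-ethylheptanoic acid.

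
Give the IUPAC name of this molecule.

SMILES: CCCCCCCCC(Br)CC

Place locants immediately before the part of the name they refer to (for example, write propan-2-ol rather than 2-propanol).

The longest continuous carbon chain has 11 atoms, so the parent hydride is undecane.
Number the chain so that the substituent locant set {3} is lower than {9} at the first point of difference.
That gives a bromo group at C-3.
Assembling the pieces gives 3-bromoundecane.

3-bromoundecane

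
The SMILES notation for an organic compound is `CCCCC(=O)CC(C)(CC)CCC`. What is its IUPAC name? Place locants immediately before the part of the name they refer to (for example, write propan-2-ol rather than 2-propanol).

The longest carbon chain that includes the carbonyl has 10 carbons, so the parent hydride is decane.
A ketone (C=O on an internal carbon) is the principal characteristic group, giving the suffix -one.
Choose the numbering such that numbering from this end puts the carbonyl group at C-5 rather than C-6.
That gives the carbonyl at C-5; an ethyl group at C-7; a methyl group at C-7.
Prefixes are listed alphabetically: ethyl, methyl.
Assembling the pieces gives 7-ethyl-7-methyldecan-5-one.

7-ethyl-7-methyldecan-5-one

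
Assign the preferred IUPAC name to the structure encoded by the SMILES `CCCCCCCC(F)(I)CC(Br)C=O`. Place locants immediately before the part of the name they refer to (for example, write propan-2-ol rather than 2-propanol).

2-bromo-4-fluoro-4-iodoundecanal

Counting along the main chain through the –CHO group gives 11 carbons: the parent is undecane.
The principal characteristic group is an aldehyde (terminal –CHO), named with the suffix -al.
The numbering direction is chosen so that the aldehyde carbon is C-1 by definition.
With this numbering: a bromo group at C-2; a fluoro group at C-4; an iodo group at C-4.
The substituents are ordered alphabetically, ignoring any di-/tri- multipliers.
Putting it together: 2-bromo-4-fluoro-4-iodoundecanal.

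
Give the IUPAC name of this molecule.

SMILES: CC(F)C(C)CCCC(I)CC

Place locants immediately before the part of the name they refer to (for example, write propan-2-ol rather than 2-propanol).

The longest carbon chain is 9 atoms: the parent is nonane.
Choose the numbering such that the substituent locant set {2,3,7} is lower than {3,7,8} at the first point of difference.
That gives a fluoro group at C-2; an iodo group at C-7; a methyl group at C-3.
Substituent prefixes are cited in alphabetical order (multiplying prefixes like di-/tri- are ignored for ordering).
The name is 2-fluoro-7-iodo-3-methylnonane.

2-fluoro-7-iodo-3-methylnonane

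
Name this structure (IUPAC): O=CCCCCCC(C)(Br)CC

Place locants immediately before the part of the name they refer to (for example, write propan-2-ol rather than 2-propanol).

7-bromo-7-methylnonanal

The longest carbon chain that includes the –CHO group has 9 carbons, so the parent hydride is nonane.
The principal characteristic group is an aldehyde (terminal –CHO), named with the suffix -al.
Number the chain so that the aldehyde carbon is C-1 by definition.
This places a bromo group at C-7; a methyl group at C-7.
The substituents are ordered alphabetically, ignoring any di-/tri- multipliers.
Assembling the pieces gives 7-bromo-7-methylnonanal.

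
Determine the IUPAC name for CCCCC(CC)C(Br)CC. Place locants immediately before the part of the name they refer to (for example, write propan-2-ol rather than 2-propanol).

The parent chain contains 8 carbons (octane).
Choose the numbering such that the substituent locant set {3,4} is lower than {5,6} at the first point of difference.
That gives a bromo group at C-3; an ethyl group at C-4.
Prefixes are listed alphabetically: bromo, ethyl.
Putting it together: 3-bromo-4-ethyloctane.

3-bromo-4-ethyloctane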